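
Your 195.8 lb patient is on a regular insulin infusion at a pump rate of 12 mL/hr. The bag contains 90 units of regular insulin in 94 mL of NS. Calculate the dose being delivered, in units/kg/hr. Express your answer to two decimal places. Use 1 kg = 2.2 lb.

Weight = 195.8 lb ÷ 2.2 lb/kg = 89 kg
Concentration = 90 units ÷ 94 mL = 0.9574468 units/mL
Drug rate = 12 mL/hr × 0.9574468 units/mL = 11.48936 units/hr
11.48936 units/hr ÷ 89 kg = 0.129094 units/kg/hr

0.13 units/kg/hr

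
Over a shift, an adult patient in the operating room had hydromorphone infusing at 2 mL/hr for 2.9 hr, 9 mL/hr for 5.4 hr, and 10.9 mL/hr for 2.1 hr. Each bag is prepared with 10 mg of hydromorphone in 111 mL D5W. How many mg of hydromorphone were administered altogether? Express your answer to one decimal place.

7.0 mg

Concentration = 10 mg ÷ 111 mL = 0.09009009 mg/mL
Stage 1: 2 mL/hr × 2.9 hr = 5.8 mL → 5.8 mL × 0.09009009 mg/mL = 0.5225225 mg
Stage 2: 9 mL/hr × 5.4 hr = 48.6 mL → 48.6 mL × 0.09009009 mg/mL = 4.378378 mg
Stage 3: 10.9 mL/hr × 2.1 hr = 22.89 mL → 22.89 mL × 0.09009009 mg/mL = 2.062162 mg
Total = 0.5225225 + 4.378378 + 2.062162 = 6.963063 mg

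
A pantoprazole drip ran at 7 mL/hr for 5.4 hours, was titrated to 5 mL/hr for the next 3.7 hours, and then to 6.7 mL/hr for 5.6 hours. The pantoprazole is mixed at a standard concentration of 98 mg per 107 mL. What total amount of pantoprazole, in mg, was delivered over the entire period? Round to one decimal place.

85.9 mg

Concentration = 98 mg ÷ 107 mL = 0.9158879 mg/mL
Stage 1: 7 mL/hr × 5.4 hr = 37.8 mL → 37.8 mL × 0.9158879 mg/mL = 34.62056 mg
Stage 2: 5 mL/hr × 3.7 hr = 18.5 mL → 18.5 mL × 0.9158879 mg/mL = 16.94393 mg
Stage 3: 6.7 mL/hr × 5.6 hr = 37.52 mL → 37.52 mL × 0.9158879 mg/mL = 34.36411 mg
Total = 34.62056 + 16.94393 + 34.36411 = 85.9286 mg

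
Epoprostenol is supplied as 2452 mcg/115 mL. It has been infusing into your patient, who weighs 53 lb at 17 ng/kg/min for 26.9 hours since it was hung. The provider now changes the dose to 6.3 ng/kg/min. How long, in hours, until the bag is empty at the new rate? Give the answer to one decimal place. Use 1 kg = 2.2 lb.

Initial rate:
Weight = 53 lb ÷ 2.2 lb/kg = 24.09091 kg
Dose = 17 ng/kg/min × 24.09091 kg = 409.5455 ng/min
409.5455 ng/min × 60 min/hr = 24572.73 ng/hr
Concentration = 2452 mcg ÷ 115 mL = 21.32174 mcg/mL = 21321.74 ng/mL
Rate = 24572.73 ng/hr ÷ 21321.74 ng/mL = 1.152473 mL/hr
Volume infused so far = 1.152473 mL/hr × 26.9 hr = 31.00152 mL
Volume remaining = 115 − 31.00152 = 83.99848 mL
New rate:
Dose = 6.3 ng/kg/min × 24.09091 kg = 151.7727 ng/min
151.7727 ng/min × 60 min/hr = 9106.364 ng/hr
Rate = 9106.364 ng/hr ÷ 21321.74 ng/mL = 0.4270929 mL/hr
Time remaining = 83.99848 mL ÷ 0.4270929 mL/hr = 196.675 hr

196.7 hours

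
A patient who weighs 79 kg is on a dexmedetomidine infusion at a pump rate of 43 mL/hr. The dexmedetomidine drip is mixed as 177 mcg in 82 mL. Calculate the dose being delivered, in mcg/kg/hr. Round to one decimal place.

1.2 mcg/kg/hr

Concentration = 177 mcg ÷ 82 mL = 2.158537 mcg/mL
Drug rate = 43 mL/hr × 2.158537 mcg/mL = 92.81707 mcg/hr
92.81707 mcg/hr ÷ 79 kg = 1.1749 mcg/kg/hr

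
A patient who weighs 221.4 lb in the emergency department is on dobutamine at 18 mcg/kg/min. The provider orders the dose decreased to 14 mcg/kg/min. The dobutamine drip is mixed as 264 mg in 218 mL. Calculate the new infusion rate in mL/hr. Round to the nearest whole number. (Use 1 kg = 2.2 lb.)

70 mL/hr

Weight = 221.4 lb ÷ 2.2 lb/kg = 100.6364 kg
Dose = 14 mcg/kg/min × 100.6364 kg = 1408.909 mcg/min
1408.909 mcg/min × 60 min/hr = 84534.55 mcg/hr
Concentration = 264 mg ÷ 218 mL = 1.211009 mg/mL = 1211.009 mcg/mL
Rate = 84534.55 mcg/hr ÷ 1211.009 mcg/mL = 69.80504 mL/hr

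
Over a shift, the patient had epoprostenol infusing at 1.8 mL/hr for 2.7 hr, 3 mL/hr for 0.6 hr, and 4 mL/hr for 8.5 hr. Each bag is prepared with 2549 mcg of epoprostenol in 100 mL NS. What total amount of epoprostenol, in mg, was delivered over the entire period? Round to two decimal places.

Concentration = 2549 mcg ÷ 100 mL = 25.49 mcg/mL
Stage 1: 1.8 mL/hr × 2.7 hr = 4.86 mL → 4.86 mL × 25.49 mcg/mL = 123.8814 mcg
Stage 2: 3 mL/hr × 0.6 hr = 1.8 mL → 1.8 mL × 25.49 mcg/mL = 45.882 mcg
Stage 3: 4 mL/hr × 8.5 hr = 34 mL → 34 mL × 25.49 mcg/mL = 866.66 mcg
Total = 123.8814 + 45.882 + 866.66 = 1036.423 mcg = 1.036423 mg

1.04 mg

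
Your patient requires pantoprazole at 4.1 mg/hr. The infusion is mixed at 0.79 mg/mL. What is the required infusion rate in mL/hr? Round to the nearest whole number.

5 mL/hr

Rate = 4.1 mg/hr ÷ 0.79 mg/mL = 5.189873 mL/hr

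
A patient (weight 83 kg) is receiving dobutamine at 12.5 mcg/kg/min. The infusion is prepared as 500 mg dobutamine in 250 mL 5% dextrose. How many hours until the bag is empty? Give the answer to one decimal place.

8.0 hours

Dose = 12.5 mcg/kg/min × 83 kg = 1037.5 mcg/min
1037.5 mcg/min × 60 min/hr = 62250 mcg/hr
Concentration = 500 mg ÷ 250 mL = 2 mg/mL = 2000 mcg/mL
Rate = 62250 mcg/hr ÷ 2000 mcg/mL = 31.125 mL/hr
Duration = 250 mL ÷ 31.125 mL/hr = 8.032129 hr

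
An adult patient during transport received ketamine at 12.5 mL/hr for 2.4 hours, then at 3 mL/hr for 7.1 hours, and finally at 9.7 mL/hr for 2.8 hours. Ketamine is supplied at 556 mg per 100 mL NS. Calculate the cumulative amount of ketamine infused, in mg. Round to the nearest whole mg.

436 mg

Concentration = 556 mg ÷ 100 mL = 5.56 mg/mL
Stage 1: 12.5 mL/hr × 2.4 hr = 30 mL → 30 mL × 5.56 mg/mL = 166.8 mg
Stage 2: 3 mL/hr × 7.1 hr = 21.3 mL → 21.3 mL × 5.56 mg/mL = 118.428 mg
Stage 3: 9.7 mL/hr × 2.8 hr = 27.16 mL → 27.16 mL × 5.56 mg/mL = 151.0096 mg
Total = 166.8 + 118.428 + 151.0096 = 436.2376 mg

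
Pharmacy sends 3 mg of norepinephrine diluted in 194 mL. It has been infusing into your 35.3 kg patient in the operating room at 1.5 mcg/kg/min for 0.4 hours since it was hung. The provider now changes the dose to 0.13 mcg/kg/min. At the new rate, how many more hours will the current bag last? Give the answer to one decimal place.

6.3 hours

Initial rate:
Dose = 1.5 mcg/kg/min × 35.3 kg = 52.95 mcg/min
52.95 mcg/min × 60 min/hr = 3177 mcg/hr
Concentration = 3 mg ÷ 194 mL = 0.01546392 mg/mL = 15.46392 mcg/mL
Rate = 3177 mcg/hr ÷ 15.46392 mcg/mL = 205.446 mL/hr
Volume infused so far = 205.446 mL/hr × 0.4 hr = 82.1784 mL
Volume remaining = 194 − 82.1784 = 111.8216 mL
New rate:
Dose = 0.13 mcg/kg/min × 35.3 kg = 4.589 mcg/min
4.589 mcg/min × 60 min/hr = 275.34 mcg/hr
Rate = 275.34 mcg/hr ÷ 15.46392 mcg/mL = 17.80532 mL/hr
Time remaining = 111.8216 mL ÷ 17.80532 mL/hr = 6.280235 hr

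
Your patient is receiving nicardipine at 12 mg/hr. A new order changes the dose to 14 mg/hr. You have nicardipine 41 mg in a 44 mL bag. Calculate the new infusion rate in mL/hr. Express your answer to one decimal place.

15.0 mL/hr

Concentration = 41 mg ÷ 44 mL = 0.9318182 mg/mL
Rate = 14 mg/hr ÷ 0.9318182 mg/mL = 15.02439 mL/hr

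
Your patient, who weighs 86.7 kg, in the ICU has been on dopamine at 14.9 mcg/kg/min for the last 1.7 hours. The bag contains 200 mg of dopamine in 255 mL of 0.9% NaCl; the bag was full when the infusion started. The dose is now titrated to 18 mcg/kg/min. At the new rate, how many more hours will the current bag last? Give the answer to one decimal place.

0.7 hours

Initial rate:
Dose = 14.9 mcg/kg/min × 86.7 kg = 1291.83 mcg/min
1291.83 mcg/min × 60 min/hr = 77509.8 mcg/hr
Concentration = 200 mg ÷ 255 mL = 0.7843137 mg/mL = 784.3137 mcg/mL
Rate = 77509.8 mcg/hr ÷ 784.3137 mcg/mL = 98.825 mL/hr
Volume infused so far = 98.825 mL/hr × 1.7 hr = 168.0025 mL
Volume remaining = 255 − 168.0025 = 86.99751 mL
New rate:
Dose = 18 mcg/kg/min × 86.7 kg = 1560.6 mcg/min
1560.6 mcg/min × 60 min/hr = 93636 mcg/hr
Rate = 93636 mcg/hr ÷ 784.3137 mcg/mL = 119.3859 mL/hr
Time remaining = 86.99751 mL ÷ 119.3859 mL/hr = 0.7287084 hr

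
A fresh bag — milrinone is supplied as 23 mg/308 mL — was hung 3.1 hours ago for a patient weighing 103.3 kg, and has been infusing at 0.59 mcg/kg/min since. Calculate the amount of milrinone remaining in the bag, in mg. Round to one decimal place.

Dose = 0.59 mcg/kg/min × 103.3 kg = 60.947 mcg/min
60.947 mcg/min × 60 min/hr = 3656.82 mcg/hr
Concentration = 23 mg ÷ 308 mL = 0.07467532 mg/mL = 74.67532 mcg/mL
Rate = 3656.82 mcg/hr ÷ 74.67532 mcg/mL = 48.96959 mL/hr
Volume infused = 48.96959 mL/hr × 3.1 hr = 151.8057 mL
Volume remaining = 308 − 151.8057 = 156.1943 mL
Drug remaining = 156.1943 mL × 74.67532 mcg/mL = 11663.86 mcg = 11.66386 mg

11.7 mg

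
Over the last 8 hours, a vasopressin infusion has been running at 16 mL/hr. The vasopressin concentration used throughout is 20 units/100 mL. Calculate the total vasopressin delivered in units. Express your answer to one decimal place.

Concentration = 20 units ÷ 100 mL = 0.2 units/mL
Drug rate = 16 mL/hr × 0.2 units/mL = 3.2 units/hr
Total = 3.2 units/hr × 8 hr = 25.6 units

25.6 units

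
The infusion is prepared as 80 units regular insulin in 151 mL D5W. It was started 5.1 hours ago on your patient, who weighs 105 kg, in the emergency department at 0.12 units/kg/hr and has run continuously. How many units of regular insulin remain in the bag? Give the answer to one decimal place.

Dose = 0.12 units/kg/hr × 105 kg = 12.6 units/hr
Concentration = 80 units ÷ 151 mL = 0.5298013 units/mL
Rate = 12.6 units/hr ÷ 0.5298013 units/mL = 23.7825 mL/hr
Volume infused = 23.7825 mL/hr × 5.1 hr = 121.2907 mL
Volume remaining = 151 − 121.2907 = 29.70925 mL
Drug remaining = 29.70925 mL × 0.5298013 units/mL = 15.74 units

15.7 units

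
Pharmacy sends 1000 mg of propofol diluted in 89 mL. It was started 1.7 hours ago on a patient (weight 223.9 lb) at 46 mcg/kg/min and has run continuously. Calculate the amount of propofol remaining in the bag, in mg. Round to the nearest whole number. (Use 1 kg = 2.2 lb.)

Weight = 223.9 lb ÷ 2.2 lb/kg = 101.7727 kg
Dose = 46 mcg/kg/min × 101.7727 kg = 4681.545 mcg/min
4681.545 mcg/min × 60 min/hr = 280892.7 mcg/hr
Concentration = 1000 mg ÷ 89 mL = 11.23596 mg/mL = 11235.96 mcg/mL
Rate = 280892.7 mcg/hr ÷ 11235.96 mcg/mL = 24.99945 mL/hr
Volume infused = 24.99945 mL/hr × 1.7 hr = 42.49907 mL
Volume remaining = 89 − 42.49907 = 46.50093 mL
Drug remaining = 46.50093 mL × 11235.96 mcg/mL = 522482.4 mcg = 522.4824 mg

522 mg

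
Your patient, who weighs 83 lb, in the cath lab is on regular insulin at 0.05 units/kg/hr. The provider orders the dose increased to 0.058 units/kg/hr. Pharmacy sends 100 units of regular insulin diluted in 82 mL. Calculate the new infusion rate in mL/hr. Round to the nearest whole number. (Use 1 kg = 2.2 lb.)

Weight = 83 lb ÷ 2.2 lb/kg = 37.72727 kg
Dose = 0.058 units/kg/hr × 37.72727 kg = 2.188182 units/hr
Concentration = 100 units ÷ 82 mL = 1.219512 units/mL
Rate = 2.188182 units/hr ÷ 1.219512 units/mL = 1.794309 mL/hr

2 mL/hr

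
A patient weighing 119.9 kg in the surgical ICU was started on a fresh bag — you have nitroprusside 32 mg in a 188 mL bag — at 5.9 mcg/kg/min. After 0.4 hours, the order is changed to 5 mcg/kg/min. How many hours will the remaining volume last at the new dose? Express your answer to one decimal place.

Initial rate:
Dose = 5.9 mcg/kg/min × 119.9 kg = 707.41 mcg/min
707.41 mcg/min × 60 min/hr = 42444.6 mcg/hr
Concentration = 32 mg ÷ 188 mL = 0.1702128 mg/mL = 170.2128 mcg/mL
Rate = 42444.6 mcg/hr ÷ 170.2128 mcg/mL = 249.362 mL/hr
Volume infused so far = 249.362 mL/hr × 0.4 hr = 99.74481 mL
Volume remaining = 188 − 99.74481 = 88.25519 mL
New rate:
Dose = 5 mcg/kg/min × 119.9 kg = 599.5 mcg/min
599.5 mcg/min × 60 min/hr = 35970 mcg/hr
Rate = 35970 mcg/hr ÷ 170.2128 mcg/mL = 211.3237 mL/hr
Time remaining = 88.25519 mL ÷ 211.3237 mL/hr = 0.4176302 hr

0.4 hours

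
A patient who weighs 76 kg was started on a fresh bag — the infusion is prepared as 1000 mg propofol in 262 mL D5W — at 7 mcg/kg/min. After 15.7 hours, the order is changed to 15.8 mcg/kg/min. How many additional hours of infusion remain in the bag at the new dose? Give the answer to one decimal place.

Initial rate:
Dose = 7 mcg/kg/min × 76 kg = 532 mcg/min
532 mcg/min × 60 min/hr = 31920 mcg/hr
Concentration = 1000 mg ÷ 262 mL = 3.816794 mg/mL = 3816.794 mcg/mL
Rate = 31920 mcg/hr ÷ 3816.794 mcg/mL = 8.36304 mL/hr
Volume infused so far = 8.36304 mL/hr × 15.7 hr = 131.2997 mL
Volume remaining = 262 − 131.2997 = 130.7003 mL
New rate:
Dose = 15.8 mcg/kg/min × 76 kg = 1200.8 mcg/min
1200.8 mcg/min × 60 min/hr = 72048 mcg/hr
Rate = 72048 mcg/hr ÷ 3816.794 mcg/mL = 18.87658 mL/hr
Time remaining = 130.7003 mL ÷ 18.87658 mL/hr = 6.92394 hr

6.9 hours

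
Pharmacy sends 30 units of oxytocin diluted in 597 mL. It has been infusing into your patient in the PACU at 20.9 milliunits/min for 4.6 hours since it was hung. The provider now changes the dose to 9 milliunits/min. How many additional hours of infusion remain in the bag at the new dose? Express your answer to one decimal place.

44.9 hours

Initial rate:
20.9 milliunits/min × 60 min/hr = 1254 milliunits/hr
Concentration = 30 units ÷ 597 mL = 0.05025126 units/mL = 50.25126 milliunits/mL
Rate = 1254 milliunits/hr ÷ 50.25126 milliunits/mL = 24.9546 mL/hr
Volume infused so far = 24.9546 mL/hr × 4.6 hr = 114.7912 mL
Volume remaining = 597 − 114.7912 = 482.2088 mL
New rate:
9 milliunits/min × 60 min/hr = 540 milliunits/hr
Rate = 540 milliunits/hr ÷ 50.25126 milliunits/mL = 10.746 mL/hr
Time remaining = 482.2088 mL ÷ 10.746 mL/hr = 44.87333 hr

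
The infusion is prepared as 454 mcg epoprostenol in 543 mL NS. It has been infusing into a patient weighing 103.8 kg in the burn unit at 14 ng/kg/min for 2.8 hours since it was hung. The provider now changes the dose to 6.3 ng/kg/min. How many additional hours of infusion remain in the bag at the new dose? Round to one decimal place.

Initial rate:
Dose = 14 ng/kg/min × 103.8 kg = 1453.2 ng/min
1453.2 ng/min × 60 min/hr = 87192 ng/hr
Concentration = 454 mcg ÷ 543 mL = 0.8360958 mcg/mL = 836.0958 ng/mL
Rate = 87192 ng/hr ÷ 836.0958 ng/mL = 104.2847 mL/hr
Volume infused so far = 104.2847 mL/hr × 2.8 hr = 291.9972 mL
Volume remaining = 543 − 291.9972 = 251.0028 mL
New rate:
Dose = 6.3 ng/kg/min × 103.8 kg = 653.94 ng/min
653.94 ng/min × 60 min/hr = 39236.4 ng/hr
Rate = 39236.4 ng/hr ÷ 836.0958 ng/mL = 46.92812 mL/hr
Time remaining = 251.0028 mL ÷ 46.92812 mL/hr = 5.348666 hr

5.3 hours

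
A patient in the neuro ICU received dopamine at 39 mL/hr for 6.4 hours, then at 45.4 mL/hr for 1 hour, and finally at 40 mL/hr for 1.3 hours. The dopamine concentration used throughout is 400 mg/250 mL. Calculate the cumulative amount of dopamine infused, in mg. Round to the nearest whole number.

555 mg

Concentration = 400 mg ÷ 250 mL = 1.6 mg/mL
Stage 1: 39 mL/hr × 6.4 hr = 249.6 mL → 249.6 mL × 1.6 mg/mL = 399.36 mg
Stage 2: 45.4 mL/hr × 1 hr = 45.4 mL → 45.4 mL × 1.6 mg/mL = 72.64 mg
Stage 3: 40 mL/hr × 1.3 hr = 52 mL → 52 mL × 1.6 mg/mL = 83.2 mg
Total = 399.36 + 72.64 + 83.2 = 555.2 mg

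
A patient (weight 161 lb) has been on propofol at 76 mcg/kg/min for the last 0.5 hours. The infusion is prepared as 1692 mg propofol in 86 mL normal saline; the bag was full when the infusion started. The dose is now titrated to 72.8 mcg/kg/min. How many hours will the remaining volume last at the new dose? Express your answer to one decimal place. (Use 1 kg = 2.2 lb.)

Initial rate:
Weight = 161 lb ÷ 2.2 lb/kg = 73.18182 kg
Dose = 76 mcg/kg/min × 73.18182 kg = 5561.818 mcg/min
5561.818 mcg/min × 60 min/hr = 333709.1 mcg/hr
Concentration = 1692 mg ÷ 86 mL = 19.67442 mg/mL = 19674.42 mcg/mL
Rate = 333709.1 mcg/hr ÷ 19674.42 mcg/mL = 16.96157 mL/hr
Volume infused so far = 16.96157 mL/hr × 0.5 hr = 8.480787 mL
Volume remaining = 86 − 8.480787 = 77.51921 mL
New rate:
Dose = 72.8 mcg/kg/min × 73.18182 kg = 5327.636 mcg/min
5327.636 mcg/min × 60 min/hr = 319658.2 mcg/hr
Rate = 319658.2 mcg/hr ÷ 19674.42 mcg/mL = 16.2474 mL/hr
Time remaining = 77.51921 mL ÷ 16.2474 mL/hr = 4.771176 hr

4.8 hours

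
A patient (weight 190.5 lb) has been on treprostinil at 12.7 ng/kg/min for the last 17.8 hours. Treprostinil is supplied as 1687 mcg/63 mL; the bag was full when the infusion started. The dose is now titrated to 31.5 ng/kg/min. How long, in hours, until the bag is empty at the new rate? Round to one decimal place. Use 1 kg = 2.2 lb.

Initial rate:
Weight = 190.5 lb ÷ 2.2 lb/kg = 86.59091 kg
Dose = 12.7 ng/kg/min × 86.59091 kg = 1099.705 ng/min
1099.705 ng/min × 60 min/hr = 65982.27 ng/hr
Concentration = 1687 mcg ÷ 63 mL = 26.77778 mcg/mL = 26777.78 ng/mL
Rate = 65982.27 ng/hr ÷ 26777.78 ng/mL = 2.464068 mL/hr
Volume infused so far = 2.464068 mL/hr × 17.8 hr = 43.86042 mL
Volume remaining = 63 − 43.86042 = 19.13958 mL
New rate:
Dose = 31.5 ng/kg/min × 86.59091 kg = 2727.614 ng/min
2727.614 ng/min × 60 min/hr = 163656.8 ng/hr
Rate = 163656.8 ng/hr ÷ 26777.78 ng/mL = 6.111665 mL/hr
Time remaining = 19.13958 mL ÷ 6.111665 mL/hr = 3.131648 hr

3.1 hours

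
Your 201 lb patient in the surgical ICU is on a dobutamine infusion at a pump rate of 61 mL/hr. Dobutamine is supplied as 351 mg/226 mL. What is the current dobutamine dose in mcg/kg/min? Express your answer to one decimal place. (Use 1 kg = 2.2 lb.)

Weight = 201 lb ÷ 2.2 lb/kg = 91.36364 kg
Concentration = 351 mg ÷ 226 mL = 1.553097 mg/mL = 1553.097 mcg/mL
Drug rate = 61 mL/hr × 1553.097 mcg/mL = 94738.94 mcg/hr
94738.94 mcg/hr ÷ 60 min/hr = 1578.982 mcg/min
1578.982 mcg/min ÷ 91.36364 kg = 17.28239 mcg/kg/min

17.3 mcg/kg/min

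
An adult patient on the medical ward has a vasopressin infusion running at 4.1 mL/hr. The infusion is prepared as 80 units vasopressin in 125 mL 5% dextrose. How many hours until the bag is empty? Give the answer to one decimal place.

Duration = 125 mL ÷ 4.1 mL/hr = 30.4878 hr

30.5 hours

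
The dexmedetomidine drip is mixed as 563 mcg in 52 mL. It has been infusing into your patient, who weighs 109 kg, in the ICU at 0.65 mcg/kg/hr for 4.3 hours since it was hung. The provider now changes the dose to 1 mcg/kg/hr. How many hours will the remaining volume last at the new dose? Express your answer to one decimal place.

Initial rate:
Dose = 0.65 mcg/kg/hr × 109 kg = 70.85 mcg/hr
Concentration = 563 mcg ÷ 52 mL = 10.82692 mcg/mL
Rate = 70.85 mcg/hr ÷ 10.82692 mcg/mL = 6.543872 mL/hr
Volume infused so far = 6.543872 mL/hr × 4.3 hr = 28.13865 mL
Volume remaining = 52 − 28.13865 = 23.86135 mL
New rate:
Dose = 1 mcg/kg/hr × 109 kg = 109 mcg/hr
Rate = 109 mcg/hr ÷ 10.82692 mcg/mL = 10.0675 mL/hr
Time remaining = 23.86135 mL ÷ 10.0675 mL/hr = 2.370138 hr

2.4 hours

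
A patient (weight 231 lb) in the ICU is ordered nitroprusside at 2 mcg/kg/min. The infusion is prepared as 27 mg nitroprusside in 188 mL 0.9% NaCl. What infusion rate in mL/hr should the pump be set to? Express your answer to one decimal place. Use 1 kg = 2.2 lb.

87.7 mL/hr

Weight = 231 lb ÷ 2.2 lb/kg = 105 kg
Dose = 2 mcg/kg/min × 105 kg = 210 mcg/min
210 mcg/min × 60 min/hr = 12600 mcg/hr
Concentration = 27 mg ÷ 188 mL = 0.143617 mg/mL = 143.617 mcg/mL
Rate = 12600 mcg/hr ÷ 143.617 mcg/mL = 87.73333 mL/hr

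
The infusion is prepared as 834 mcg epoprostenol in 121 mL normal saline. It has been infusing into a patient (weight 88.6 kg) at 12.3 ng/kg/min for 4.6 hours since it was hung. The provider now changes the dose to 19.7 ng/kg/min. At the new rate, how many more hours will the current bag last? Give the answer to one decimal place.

5.1 hours

Initial rate:
Dose = 12.3 ng/kg/min × 88.6 kg = 1089.78 ng/min
1089.78 ng/min × 60 min/hr = 65386.8 ng/hr
Concentration = 834 mcg ÷ 121 mL = 6.892562 mcg/mL = 6892.562 ng/mL
Rate = 65386.8 ng/hr ÷ 6892.562 ng/mL = 9.486574 mL/hr
Volume infused so far = 9.486574 mL/hr × 4.6 hr = 43.63824 mL
Volume remaining = 121 − 43.63824 = 77.36176 mL
New rate:
Dose = 19.7 ng/kg/min × 88.6 kg = 1745.42 ng/min
1745.42 ng/min × 60 min/hr = 104725.2 ng/hr
Rate = 104725.2 ng/hr ÷ 6892.562 ng/mL = 15.19394 mL/hr
Time remaining = 77.36176 mL ÷ 15.19394 mL/hr = 5.091618 hr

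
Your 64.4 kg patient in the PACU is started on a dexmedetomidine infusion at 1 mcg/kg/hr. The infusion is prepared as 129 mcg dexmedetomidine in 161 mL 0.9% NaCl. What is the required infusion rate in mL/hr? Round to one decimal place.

Dose = 1 mcg/kg/hr × 64.4 kg = 64.4 mcg/hr
Concentration = 129 mcg ÷ 161 mL = 0.8012422 mcg/mL
Rate = 64.4 mcg/hr ÷ 0.8012422 mcg/mL = 80.37519 mL/hr

80.4 mL/hr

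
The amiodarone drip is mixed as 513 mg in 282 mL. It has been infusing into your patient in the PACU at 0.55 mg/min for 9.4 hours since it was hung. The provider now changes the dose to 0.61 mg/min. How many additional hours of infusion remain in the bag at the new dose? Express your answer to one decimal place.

Initial rate:
0.55 mg/min × 60 min/hr = 33 mg/hr
Concentration = 513 mg ÷ 282 mL = 1.819149 mg/mL
Rate = 33 mg/hr ÷ 1.819149 mg/mL = 18.14035 mL/hr
Volume infused so far = 18.14035 mL/hr × 9.4 hr = 170.5193 mL
Volume remaining = 282 − 170.5193 = 111.4807 mL
New rate:
0.61 mg/min × 60 min/hr = 36.6 mg/hr
Rate = 36.6 mg/hr ÷ 1.819149 mg/mL = 20.1193 mL/hr
Time remaining = 111.4807 mL ÷ 20.1193 mL/hr = 5.540984 hr

5.5 hours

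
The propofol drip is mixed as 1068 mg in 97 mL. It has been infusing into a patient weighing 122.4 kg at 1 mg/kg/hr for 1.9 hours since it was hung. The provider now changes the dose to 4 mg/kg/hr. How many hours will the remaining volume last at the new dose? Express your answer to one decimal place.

Initial rate:
Dose = 1 mg/kg/hr × 122.4 kg = 122.4 mg/hr
Concentration = 1068 mg ÷ 97 mL = 11.01031 mg/mL
Rate = 122.4 mg/hr ÷ 11.01031 mg/mL = 11.11685 mL/hr
Volume infused so far = 11.11685 mL/hr × 1.9 hr = 21.12202 mL
Volume remaining = 97 − 21.12202 = 75.87798 mL
New rate:
Dose = 4 mg/kg/hr × 122.4 kg = 489.6 mg/hr
Rate = 489.6 mg/hr ÷ 11.01031 mg/mL = 44.46742 mL/hr
Time remaining = 75.87798 mL ÷ 44.46742 mL/hr = 1.706373 hr

1.7 hours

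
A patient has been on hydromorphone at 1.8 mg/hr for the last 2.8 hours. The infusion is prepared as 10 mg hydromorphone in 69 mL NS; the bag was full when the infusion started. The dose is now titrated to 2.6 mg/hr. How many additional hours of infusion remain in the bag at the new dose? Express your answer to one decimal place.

1.9 hours

Initial rate:
Concentration = 10 mg ÷ 69 mL = 0.1449275 mg/mL
Rate = 1.8 mg/hr ÷ 0.1449275 mg/mL = 12.42 mL/hr
Volume infused so far = 12.42 mL/hr × 2.8 hr = 34.776 mL
Volume remaining = 69 − 34.776 = 34.224 mL
New rate:
Rate = 2.6 mg/hr ÷ 0.1449275 mg/mL = 17.94 mL/hr
Time remaining = 34.224 mL ÷ 17.94 mL/hr = 1.907692 hr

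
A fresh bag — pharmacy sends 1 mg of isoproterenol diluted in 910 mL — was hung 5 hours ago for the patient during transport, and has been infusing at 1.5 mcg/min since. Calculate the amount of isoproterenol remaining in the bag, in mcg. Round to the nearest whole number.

1.5 mcg/min × 60 min/hr = 90 mcg/hr
Concentration = 1 mg ÷ 910 mL = 0.001098901 mg/mL = 1.098901 mcg/mL
Rate = 90 mcg/hr ÷ 1.098901 mcg/mL = 81.9 mL/hr
Volume infused = 81.9 mL/hr × 5 hr = 409.5 mL
Volume remaining = 910 − 409.5 = 500.5 mL
Drug remaining = 500.5 mL × 1.098901 mcg/mL = 550 mcg

550 mcg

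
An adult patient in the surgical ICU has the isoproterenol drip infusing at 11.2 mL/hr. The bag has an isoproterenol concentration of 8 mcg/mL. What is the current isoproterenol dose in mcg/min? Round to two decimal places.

Drug rate = 11.2 mL/hr × 8 mcg/mL = 89.6 mcg/hr
89.6 mcg/hr ÷ 60 min/hr = 1.493333 mcg/min

1.49 mcg/min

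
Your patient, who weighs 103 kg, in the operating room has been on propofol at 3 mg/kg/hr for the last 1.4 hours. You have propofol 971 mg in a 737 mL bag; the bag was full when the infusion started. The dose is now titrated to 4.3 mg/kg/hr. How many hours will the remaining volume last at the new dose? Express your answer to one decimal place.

Initial rate:
Dose = 3 mg/kg/hr × 103 kg = 309 mg/hr
Concentration = 971 mg ÷ 737 mL = 1.317503 mg/mL
Rate = 309 mg/hr ÷ 1.317503 mg/mL = 234.5345 mL/hr
Volume infused so far = 234.5345 mL/hr × 1.4 hr = 328.3483 mL
Volume remaining = 737 − 328.3483 = 408.6517 mL
New rate:
Dose = 4.3 mg/kg/hr × 103 kg = 442.9 mg/hr
Rate = 442.9 mg/hr ÷ 1.317503 mg/mL = 336.1661 mL/hr
Time remaining = 408.6517 mL ÷ 336.1661 mL/hr = 1.215624 hr

1.2 hours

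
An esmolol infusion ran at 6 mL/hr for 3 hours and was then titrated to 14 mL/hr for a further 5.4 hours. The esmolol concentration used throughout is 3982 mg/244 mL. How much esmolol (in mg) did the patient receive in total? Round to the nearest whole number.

1528 mg

Concentration = 3982 mg ÷ 244 mL = 16.31967 mg/mL
Stage 1: 6 mL/hr × 3 hr = 18 mL → 18 mL × 16.31967 mg/mL = 293.7541 mg
Stage 2: 14 mL/hr × 5.4 hr = 75.6 mL → 75.6 mL × 16.31967 mg/mL = 1233.767 mg
Total = 293.7541 + 1233.767 = 1527.521 mg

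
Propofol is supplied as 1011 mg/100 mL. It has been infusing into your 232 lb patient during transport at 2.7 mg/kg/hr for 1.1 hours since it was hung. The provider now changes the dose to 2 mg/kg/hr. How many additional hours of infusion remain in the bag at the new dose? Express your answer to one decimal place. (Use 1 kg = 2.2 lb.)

Initial rate:
Weight = 232 lb ÷ 2.2 lb/kg = 105.4545 kg
Dose = 2.7 mg/kg/hr × 105.4545 kg = 284.7273 mg/hr
Concentration = 1011 mg ÷ 100 mL = 10.11 mg/mL
Rate = 284.7273 mg/hr ÷ 10.11 mg/mL = 28.16293 mL/hr
Volume infused so far = 28.16293 mL/hr × 1.1 hr = 30.97923 mL
Volume remaining = 100 − 30.97923 = 69.02077 mL
New rate:
Dose = 2 mg/kg/hr × 105.4545 kg = 210.9091 mg/hr
Rate = 210.9091 mg/hr ÷ 10.11 mg/mL = 20.86143 mL/hr
Time remaining = 69.02077 mL ÷ 20.86143 mL/hr = 3.308534 hr

3.3 hours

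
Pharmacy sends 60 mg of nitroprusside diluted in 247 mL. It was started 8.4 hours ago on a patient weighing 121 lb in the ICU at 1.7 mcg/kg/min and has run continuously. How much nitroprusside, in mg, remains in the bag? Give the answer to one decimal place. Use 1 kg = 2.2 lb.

Weight = 121 lb ÷ 2.2 lb/kg = 55 kg
Dose = 1.7 mcg/kg/min × 55 kg = 93.5 mcg/min
93.5 mcg/min × 60 min/hr = 5610 mcg/hr
Concentration = 60 mg ÷ 247 mL = 0.242915 mg/mL = 242.915 mcg/mL
Rate = 5610 mcg/hr ÷ 242.915 mcg/mL = 23.0945 mL/hr
Volume infused = 23.0945 mL/hr × 8.4 hr = 193.9938 mL
Volume remaining = 247 − 193.9938 = 53.0062 mL
Drug remaining = 53.0062 mL × 242.915 mcg/mL = 12876 mcg = 12.876 mg

12.9 mg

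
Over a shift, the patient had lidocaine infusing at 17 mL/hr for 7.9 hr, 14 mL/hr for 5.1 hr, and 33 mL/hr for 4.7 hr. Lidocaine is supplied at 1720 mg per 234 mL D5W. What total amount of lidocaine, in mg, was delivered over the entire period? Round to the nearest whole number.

Concentration = 1720 mg ÷ 234 mL = 7.350427 mg/mL
Stage 1: 17 mL/hr × 7.9 hr = 134.3 mL → 134.3 mL × 7.350427 mg/mL = 987.1624 mg
Stage 2: 14 mL/hr × 5.1 hr = 71.4 mL → 71.4 mL × 7.350427 mg/mL = 524.8205 mg
Stage 3: 33 mL/hr × 4.7 hr = 155.1 mL → 155.1 mL × 7.350427 mg/mL = 1140.051 mg
Total = 987.1624 + 524.8205 + 1140.051 = 2652.034 mg

2652 mg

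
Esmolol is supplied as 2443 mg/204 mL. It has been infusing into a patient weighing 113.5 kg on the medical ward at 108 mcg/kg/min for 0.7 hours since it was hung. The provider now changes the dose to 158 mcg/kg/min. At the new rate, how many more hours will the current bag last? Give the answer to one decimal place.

Initial rate:
Dose = 108 mcg/kg/min × 113.5 kg = 12258 mcg/min
12258 mcg/min × 60 min/hr = 735480 mcg/hr
Concentration = 2443 mg ÷ 204 mL = 11.97549 mg/mL = 11975.49 mcg/mL
Rate = 735480 mcg/hr ÷ 11975.49 mcg/mL = 61.41544 mL/hr
Volume infused so far = 61.41544 mL/hr × 0.7 hr = 42.99081 mL
Volume remaining = 204 − 42.99081 = 161.0092 mL
New rate:
Dose = 158 mcg/kg/min × 113.5 kg = 17933 mcg/min
17933 mcg/min × 60 min/hr = 1075980 mcg/hr
Rate = 1075980 mcg/hr ÷ 11975.49 mcg/mL = 89.84851 mL/hr
Time remaining = 161.0092 mL ÷ 89.84851 mL/hr = 1.792007 hr

1.8 hours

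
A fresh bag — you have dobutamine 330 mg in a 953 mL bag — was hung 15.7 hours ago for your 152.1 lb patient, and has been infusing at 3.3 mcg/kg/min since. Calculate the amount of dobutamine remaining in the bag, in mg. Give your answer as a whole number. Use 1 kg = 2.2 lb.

115 mg

Weight = 152.1 lb ÷ 2.2 lb/kg = 69.13636 kg
Dose = 3.3 mcg/kg/min × 69.13636 kg = 228.15 mcg/min
228.15 mcg/min × 60 min/hr = 13689 mcg/hr
Concentration = 330 mg ÷ 953 mL = 0.3462749 mg/mL = 346.2749 mcg/mL
Rate = 13689 mcg/hr ÷ 346.2749 mcg/mL = 39.53217 mL/hr
Volume infused = 39.53217 mL/hr × 15.7 hr = 620.6551 mL
Volume remaining = 953 − 620.6551 = 332.3449 mL
Drug remaining = 332.3449 mL × 346.2749 mcg/mL = 115082.7 mcg = 115.0827 mg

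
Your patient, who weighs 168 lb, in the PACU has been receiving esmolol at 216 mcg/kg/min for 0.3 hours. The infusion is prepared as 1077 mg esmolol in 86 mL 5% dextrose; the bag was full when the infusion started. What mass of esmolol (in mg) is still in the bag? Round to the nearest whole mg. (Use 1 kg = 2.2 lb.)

Weight = 168 lb ÷ 2.2 lb/kg = 76.36364 kg
Dose = 216 mcg/kg/min × 76.36364 kg = 16494.55 mcg/min
16494.55 mcg/min × 60 min/hr = 989672.7 mcg/hr
Concentration = 1077 mg ÷ 86 mL = 12.52326 mg/mL = 12523.26 mcg/mL
Rate = 989672.7 mcg/hr ÷ 12523.26 mcg/mL = 79.02679 mL/hr
Volume infused = 79.02679 mL/hr × 0.3 hr = 23.70804 mL
Volume remaining = 86 − 23.70804 = 62.29196 mL
Drug remaining = 62.29196 mL × 12523.26 mcg/mL = 780098.2 mcg = 780.0982 mg

780 mg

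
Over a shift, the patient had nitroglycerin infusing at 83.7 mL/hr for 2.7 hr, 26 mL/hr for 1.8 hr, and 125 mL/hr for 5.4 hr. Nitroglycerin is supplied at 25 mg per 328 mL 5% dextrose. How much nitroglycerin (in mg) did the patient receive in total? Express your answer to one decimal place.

72.2 mg

Concentration = 25 mg ÷ 328 mL = 0.07621951 mg/mL
Stage 1: 83.7 mL/hr × 2.7 hr = 225.99 mL → 225.99 mL × 0.07621951 mg/mL = 17.22485 mg
Stage 2: 26 mL/hr × 1.8 hr = 46.8 mL → 46.8 mL × 0.07621951 mg/mL = 3.567073 mg
Stage 3: 125 mL/hr × 5.4 hr = 675 mL → 675 mL × 0.07621951 mg/mL = 51.44817 mg
Total = 17.22485 + 3.567073 + 51.44817 = 72.24009 mg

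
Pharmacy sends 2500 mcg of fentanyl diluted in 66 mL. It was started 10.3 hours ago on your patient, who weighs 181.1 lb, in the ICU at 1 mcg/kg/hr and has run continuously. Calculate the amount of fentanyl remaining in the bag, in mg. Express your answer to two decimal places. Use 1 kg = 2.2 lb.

Weight = 181.1 lb ÷ 2.2 lb/kg = 82.31818 kg
Dose = 1 mcg/kg/hr × 82.31818 kg = 82.31818 mcg/hr
Concentration = 2500 mcg ÷ 66 mL = 37.87879 mcg/mL
Rate = 82.31818 mcg/hr ÷ 37.87879 mcg/mL = 2.1732 mL/hr
Volume infused = 2.1732 mL/hr × 10.3 hr = 22.38396 mL
Volume remaining = 66 − 22.38396 = 43.61604 mL
Drug remaining = 43.61604 mL × 37.87879 mcg/mL = 1652.123 mcg = 1.652123 mg

1.65 mg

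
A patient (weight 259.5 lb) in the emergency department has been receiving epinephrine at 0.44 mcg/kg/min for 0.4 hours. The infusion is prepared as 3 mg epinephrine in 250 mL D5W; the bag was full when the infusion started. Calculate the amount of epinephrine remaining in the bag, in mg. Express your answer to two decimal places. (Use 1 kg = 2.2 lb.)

1.75 mg

Weight = 259.5 lb ÷ 2.2 lb/kg = 117.9545 kg
Dose = 0.44 mcg/kg/min × 117.9545 kg = 51.9 mcg/min
51.9 mcg/min × 60 min/hr = 3114 mcg/hr
Concentration = 3 mg ÷ 250 mL = 0.012 mg/mL = 12 mcg/mL
Rate = 3114 mcg/hr ÷ 12 mcg/mL = 259.5 mL/hr
Volume infused = 259.5 mL/hr × 0.4 hr = 103.8 mL
Volume remaining = 250 − 103.8 = 146.2 mL
Drug remaining = 146.2 mL × 12 mcg/mL = 1754.4 mcg = 1.7544 mg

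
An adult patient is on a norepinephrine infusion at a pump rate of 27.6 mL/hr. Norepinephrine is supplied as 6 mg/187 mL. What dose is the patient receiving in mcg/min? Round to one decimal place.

Concentration = 6 mg ÷ 187 mL = 0.03208556 mg/mL = 32.08556 mcg/mL
Drug rate = 27.6 mL/hr × 32.08556 mcg/mL = 885.5615 mcg/hr
885.5615 mcg/hr ÷ 60 min/hr = 14.75936 mcg/min

14.8 mcg/min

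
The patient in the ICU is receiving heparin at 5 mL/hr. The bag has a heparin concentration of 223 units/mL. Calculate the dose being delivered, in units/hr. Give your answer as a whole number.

1115 units/hr

Drug rate = 5 mL/hr × 223 units/mL = 1115 units/hr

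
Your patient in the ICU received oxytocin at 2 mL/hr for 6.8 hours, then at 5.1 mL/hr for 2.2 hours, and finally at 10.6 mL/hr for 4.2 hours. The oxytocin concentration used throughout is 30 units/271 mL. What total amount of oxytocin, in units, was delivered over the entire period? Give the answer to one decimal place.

Concentration = 30 units ÷ 271 mL = 0.1107011 units/mL
Stage 1: 2 mL/hr × 6.8 hr = 13.6 mL → 13.6 mL × 0.1107011 units/mL = 1.505535 units
Stage 2: 5.1 mL/hr × 2.2 hr = 11.22 mL → 11.22 mL × 0.1107011 units/mL = 1.242066 units
Stage 3: 10.6 mL/hr × 4.2 hr = 44.52 mL → 44.52 mL × 0.1107011 units/mL = 4.928413 units
Total = 1.505535 + 1.242066 + 4.928413 = 7.676015 units

7.7 units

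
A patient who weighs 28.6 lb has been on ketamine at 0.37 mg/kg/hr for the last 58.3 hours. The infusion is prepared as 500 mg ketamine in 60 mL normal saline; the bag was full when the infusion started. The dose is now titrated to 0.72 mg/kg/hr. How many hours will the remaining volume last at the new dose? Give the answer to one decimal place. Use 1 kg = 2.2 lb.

Initial rate:
Weight = 28.6 lb ÷ 2.2 lb/kg = 13 kg
Dose = 0.37 mg/kg/hr × 13 kg = 4.81 mg/hr
Concentration = 500 mg ÷ 60 mL = 8.333333 mg/mL
Rate = 4.81 mg/hr ÷ 8.333333 mg/mL = 0.5772 mL/hr
Volume infused so far = 0.5772 mL/hr × 58.3 hr = 33.65076 mL
Volume remaining = 60 − 33.65076 = 26.34924 mL
New rate:
Dose = 0.72 mg/kg/hr × 13 kg = 9.36 mg/hr
Rate = 9.36 mg/hr ÷ 8.333333 mg/mL = 1.1232 mL/hr
Time remaining = 26.34924 mL ÷ 1.1232 mL/hr = 23.45908 hr

23.5 hours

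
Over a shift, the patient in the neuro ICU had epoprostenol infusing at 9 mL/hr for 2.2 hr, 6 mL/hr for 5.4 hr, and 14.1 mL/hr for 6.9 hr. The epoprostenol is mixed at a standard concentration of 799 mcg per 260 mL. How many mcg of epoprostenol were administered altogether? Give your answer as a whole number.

Concentration = 799 mcg ÷ 260 mL = 3.073077 mcg/mL
Stage 1: 9 mL/hr × 2.2 hr = 19.8 mL → 19.8 mL × 3.073077 mcg/mL = 60.84692 mcg
Stage 2: 6 mL/hr × 5.4 hr = 32.4 mL → 32.4 mL × 3.073077 mcg/mL = 99.56769 mcg
Stage 3: 14.1 mL/hr × 6.9 hr = 97.29 mL → 97.29 mL × 3.073077 mcg/mL = 298.9797 mcg
Total = 60.84692 + 99.56769 + 298.9797 = 459.3943 mcg

459 mcg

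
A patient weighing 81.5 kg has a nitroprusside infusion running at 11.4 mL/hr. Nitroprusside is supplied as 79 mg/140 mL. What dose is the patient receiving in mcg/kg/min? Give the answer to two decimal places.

Concentration = 79 mg ÷ 140 mL = 0.5642857 mg/mL = 564.2857 mcg/mL
Drug rate = 11.4 mL/hr × 564.2857 mcg/mL = 6432.857 mcg/hr
6432.857 mcg/hr ÷ 60 min/hr = 107.2143 mcg/min
107.2143 mcg/min ÷ 81.5 kg = 1.315513 mcg/kg/min

1.32 mcg/kg/min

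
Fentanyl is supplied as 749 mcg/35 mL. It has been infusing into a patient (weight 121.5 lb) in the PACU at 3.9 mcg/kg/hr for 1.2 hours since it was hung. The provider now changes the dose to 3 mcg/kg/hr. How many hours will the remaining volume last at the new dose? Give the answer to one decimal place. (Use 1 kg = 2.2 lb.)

Initial rate:
Weight = 121.5 lb ÷ 2.2 lb/kg = 55.22727 kg
Dose = 3.9 mcg/kg/hr × 55.22727 kg = 215.3864 mcg/hr
Concentration = 749 mcg ÷ 35 mL = 21.4 mcg/mL
Rate = 215.3864 mcg/hr ÷ 21.4 mcg/mL = 10.06478 mL/hr
Volume infused so far = 10.06478 mL/hr × 1.2 hr = 12.07774 mL
Volume remaining = 35 − 12.07774 = 22.92226 mL
New rate:
Dose = 3 mcg/kg/hr × 55.22727 kg = 165.6818 mcg/hr
Rate = 165.6818 mcg/hr ÷ 21.4 mcg/mL = 7.742141 mL/hr
Time remaining = 22.92226 mL ÷ 7.742141 mL/hr = 2.960713 hr

3.0 hours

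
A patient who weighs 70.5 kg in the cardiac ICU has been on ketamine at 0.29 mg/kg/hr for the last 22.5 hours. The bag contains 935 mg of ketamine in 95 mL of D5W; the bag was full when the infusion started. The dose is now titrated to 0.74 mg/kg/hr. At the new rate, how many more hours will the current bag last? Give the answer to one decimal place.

9.1 hours

Initial rate:
Dose = 0.29 mg/kg/hr × 70.5 kg = 20.445 mg/hr
Concentration = 935 mg ÷ 95 mL = 9.842105 mg/mL
Rate = 20.445 mg/hr ÷ 9.842105 mg/mL = 2.077299 mL/hr
Volume infused so far = 2.077299 mL/hr × 22.5 hr = 46.73924 mL
Volume remaining = 95 − 46.73924 = 48.26076 mL
New rate:
Dose = 0.74 mg/kg/hr × 70.5 kg = 52.17 mg/hr
Rate = 52.17 mg/hr ÷ 9.842105 mg/mL = 5.300695 mL/hr
Time remaining = 48.26076 mL ÷ 5.300695 mL/hr = 9.10461 hr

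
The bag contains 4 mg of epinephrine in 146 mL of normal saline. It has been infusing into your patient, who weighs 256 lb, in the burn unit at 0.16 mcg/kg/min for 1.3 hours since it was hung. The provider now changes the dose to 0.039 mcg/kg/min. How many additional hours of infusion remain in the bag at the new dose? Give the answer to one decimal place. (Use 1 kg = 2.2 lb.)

9.4 hours

Initial rate:
Weight = 256 lb ÷ 2.2 lb/kg = 116.3636 kg
Dose = 0.16 mcg/kg/min × 116.3636 kg = 18.61818 mcg/min
18.61818 mcg/min × 60 min/hr = 1117.091 mcg/hr
Concentration = 4 mg ÷ 146 mL = 0.02739726 mg/mL = 27.39726 mcg/mL
Rate = 1117.091 mcg/hr ÷ 27.39726 mcg/mL = 40.77382 mL/hr
Volume infused so far = 40.77382 mL/hr × 1.3 hr = 53.00596 mL
Volume remaining = 146 − 53.00596 = 92.99404 mL
New rate:
Dose = 0.039 mcg/kg/min × 116.3636 kg = 4.538182 mcg/min
4.538182 mcg/min × 60 min/hr = 272.2909 mcg/hr
Rate = 272.2909 mcg/hr ÷ 27.39726 mcg/mL = 9.938618 mL/hr
Time remaining = 92.99404 mL ÷ 9.938618 mL/hr = 9.356838 hr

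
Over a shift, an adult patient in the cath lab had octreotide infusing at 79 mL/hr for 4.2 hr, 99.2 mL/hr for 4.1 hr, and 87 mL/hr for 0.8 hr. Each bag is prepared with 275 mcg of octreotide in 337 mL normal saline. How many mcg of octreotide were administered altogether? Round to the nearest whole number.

659 mcg

Concentration = 275 mcg ÷ 337 mL = 0.8160237 mcg/mL
Stage 1: 79 mL/hr × 4.2 hr = 331.8 mL → 331.8 mL × 0.8160237 mcg/mL = 270.7567 mcg
Stage 2: 99.2 mL/hr × 4.1 hr = 406.72 mL → 406.72 mL × 0.8160237 mcg/mL = 331.8932 mcg
Stage 3: 87 mL/hr × 0.8 hr = 69.6 mL → 69.6 mL × 0.8160237 mcg/mL = 56.79525 mcg
Total = 270.7567 + 331.8932 + 56.79525 = 659.4451 mcg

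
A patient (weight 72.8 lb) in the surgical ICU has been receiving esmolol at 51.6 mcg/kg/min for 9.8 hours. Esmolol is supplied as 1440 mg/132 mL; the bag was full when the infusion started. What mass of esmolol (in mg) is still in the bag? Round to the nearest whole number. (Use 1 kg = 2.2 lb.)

Weight = 72.8 lb ÷ 2.2 lb/kg = 33.09091 kg
Dose = 51.6 mcg/kg/min × 33.09091 kg = 1707.491 mcg/min
1707.491 mcg/min × 60 min/hr = 102449.5 mcg/hr
Concentration = 1440 mg ÷ 132 mL = 10.90909 mg/mL = 10909.09 mcg/mL
Rate = 102449.5 mcg/hr ÷ 10909.09 mcg/mL = 9.3912 mL/hr
Volume infused = 9.3912 mL/hr × 9.8 hr = 92.03376 mL
Volume remaining = 132 − 92.03376 = 39.96624 mL
Drug remaining = 39.96624 mL × 10909.09 mcg/mL = 435995.3 mcg = 435.9953 mg

436 mg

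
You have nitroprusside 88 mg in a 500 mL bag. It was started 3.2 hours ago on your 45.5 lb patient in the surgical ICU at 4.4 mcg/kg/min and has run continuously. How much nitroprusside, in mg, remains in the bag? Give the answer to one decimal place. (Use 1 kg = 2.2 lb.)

70.5 mg

Weight = 45.5 lb ÷ 2.2 lb/kg = 20.68182 kg
Dose = 4.4 mcg/kg/min × 20.68182 kg = 91 mcg/min
91 mcg/min × 60 min/hr = 5460 mcg/hr
Concentration = 88 mg ÷ 500 mL = 0.176 mg/mL = 176 mcg/mL
Rate = 5460 mcg/hr ÷ 176 mcg/mL = 31.02273 mL/hr
Volume infused = 31.02273 mL/hr × 3.2 hr = 99.27273 mL
Volume remaining = 500 − 99.27273 = 400.7273 mL
Drug remaining = 400.7273 mL × 176 mcg/mL = 70528 mcg = 70.528 mg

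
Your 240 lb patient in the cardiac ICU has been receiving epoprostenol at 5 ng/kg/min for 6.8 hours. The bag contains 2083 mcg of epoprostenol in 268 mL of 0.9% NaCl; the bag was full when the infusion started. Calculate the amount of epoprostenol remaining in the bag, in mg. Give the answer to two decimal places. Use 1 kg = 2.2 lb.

1.86 mg

Weight = 240 lb ÷ 2.2 lb/kg = 109.0909 kg
Dose = 5 ng/kg/min × 109.0909 kg = 545.4545 ng/min
545.4545 ng/min × 60 min/hr = 32727.27 ng/hr
Concentration = 2083 mcg ÷ 268 mL = 7.772388 mcg/mL = 7772.388 ng/mL
Rate = 32727.27 ng/hr ÷ 7772.388 ng/mL = 4.21071 mL/hr
Volume infused = 4.21071 mL/hr × 6.8 hr = 28.63283 mL
Volume remaining = 268 − 28.63283 = 239.3672 mL
Drug remaining = 239.3672 mL × 7772.388 ng/mL = 1860455 ng = 1.860455 mg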